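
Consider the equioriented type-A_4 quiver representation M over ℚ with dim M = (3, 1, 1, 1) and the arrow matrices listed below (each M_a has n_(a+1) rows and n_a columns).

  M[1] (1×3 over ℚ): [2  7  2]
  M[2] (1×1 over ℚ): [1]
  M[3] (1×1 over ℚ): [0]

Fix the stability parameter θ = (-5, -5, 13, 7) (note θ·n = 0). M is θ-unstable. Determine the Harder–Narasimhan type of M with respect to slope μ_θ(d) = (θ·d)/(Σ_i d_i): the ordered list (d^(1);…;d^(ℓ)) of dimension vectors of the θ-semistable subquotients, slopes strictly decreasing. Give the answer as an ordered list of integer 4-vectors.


Via rank(M_{q-1}∘⋯∘M_p): M ≅ I[1,1]^2, I[1,3], I[4,4].
μ_θ-semistable layers: μ^(1)=13; μ^(2)=7; μ^(3)=-5

((0, 0, 1, 0); (0, 0, 0, 1); (3, 1, 0, 0))


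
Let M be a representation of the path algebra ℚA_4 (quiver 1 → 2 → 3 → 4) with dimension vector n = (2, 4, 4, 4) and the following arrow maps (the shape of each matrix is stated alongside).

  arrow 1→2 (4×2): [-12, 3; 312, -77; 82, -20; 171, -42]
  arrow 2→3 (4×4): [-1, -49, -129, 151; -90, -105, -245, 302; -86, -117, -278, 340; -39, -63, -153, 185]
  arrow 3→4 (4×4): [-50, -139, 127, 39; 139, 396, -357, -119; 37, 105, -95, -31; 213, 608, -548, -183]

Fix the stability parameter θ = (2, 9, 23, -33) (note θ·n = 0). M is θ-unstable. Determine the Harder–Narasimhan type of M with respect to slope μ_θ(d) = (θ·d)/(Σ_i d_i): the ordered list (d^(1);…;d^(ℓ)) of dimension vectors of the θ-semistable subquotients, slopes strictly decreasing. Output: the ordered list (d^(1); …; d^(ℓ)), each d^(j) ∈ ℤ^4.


Barcode: M ≅ I[1,4]^2, I[2,4]^2. HN layers by μ_θ (2 steps, strictly decreasing):
  μ^(1)=1/4; μ^(2)=-1/3

((2, 2, 2, 2); (0, 2, 2, 2))


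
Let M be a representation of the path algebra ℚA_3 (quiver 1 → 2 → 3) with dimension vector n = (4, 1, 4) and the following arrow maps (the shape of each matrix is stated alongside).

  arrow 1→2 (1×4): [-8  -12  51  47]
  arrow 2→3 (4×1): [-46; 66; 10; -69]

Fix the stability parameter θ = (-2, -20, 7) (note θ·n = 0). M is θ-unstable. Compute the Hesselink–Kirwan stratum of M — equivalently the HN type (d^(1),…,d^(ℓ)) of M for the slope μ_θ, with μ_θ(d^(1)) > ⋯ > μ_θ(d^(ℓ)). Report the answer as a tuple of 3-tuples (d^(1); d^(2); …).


Interval decomposition of M: I[1,1]^3, I[1,3], I[3,3]^3.
HN type (ℓ=3): μ^(1)=7; μ^(2)=-2; μ^(3)=-11

((0, 0, 4); (3, 0, 0); (1, 1, 0))


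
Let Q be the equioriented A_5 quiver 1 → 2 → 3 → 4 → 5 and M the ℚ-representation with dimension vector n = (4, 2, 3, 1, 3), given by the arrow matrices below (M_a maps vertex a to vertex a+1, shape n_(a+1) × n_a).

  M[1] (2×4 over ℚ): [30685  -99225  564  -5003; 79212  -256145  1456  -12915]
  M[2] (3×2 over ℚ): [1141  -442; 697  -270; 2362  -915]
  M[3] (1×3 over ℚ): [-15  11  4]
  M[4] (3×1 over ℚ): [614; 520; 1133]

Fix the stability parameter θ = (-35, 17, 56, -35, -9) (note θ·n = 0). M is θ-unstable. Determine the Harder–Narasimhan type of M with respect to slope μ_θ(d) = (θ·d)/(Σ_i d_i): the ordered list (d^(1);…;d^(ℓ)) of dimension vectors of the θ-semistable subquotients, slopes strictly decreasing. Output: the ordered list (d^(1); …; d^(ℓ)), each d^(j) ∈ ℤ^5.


Via rank(M_{q-1}∘⋯∘M_p): M ≅ I[1,1]^2, I[1,3]^2, I[3,5], I[5,5]^2.
μ_θ-semistable layers: μ^(1)=56; μ^(2)=17; μ^(3)=4; μ^(4)=-9; μ^(5)=-35

((0, 0, 2, 0, 0); (0, 2, 0, 0, 0); (0, 0, 1, 1, 1); (0, 0, 0, 0, 2); (4, 0, 0, 0, 0))


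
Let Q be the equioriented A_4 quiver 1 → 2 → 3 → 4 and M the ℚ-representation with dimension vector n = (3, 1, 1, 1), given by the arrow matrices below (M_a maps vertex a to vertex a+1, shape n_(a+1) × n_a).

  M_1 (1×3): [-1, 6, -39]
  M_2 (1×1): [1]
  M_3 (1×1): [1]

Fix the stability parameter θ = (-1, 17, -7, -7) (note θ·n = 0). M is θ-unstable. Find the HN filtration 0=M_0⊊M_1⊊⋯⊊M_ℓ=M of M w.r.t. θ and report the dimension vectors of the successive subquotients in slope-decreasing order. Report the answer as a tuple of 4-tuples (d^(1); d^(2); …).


Via rank(M_{q-1}∘⋯∘M_p): M ≅ I[1,1]^2, I[1,4].
μ_θ-semistable layers: μ^(1)=1; μ^(2)=-1

((0, 1, 1, 1); (3, 0, 0, 0))


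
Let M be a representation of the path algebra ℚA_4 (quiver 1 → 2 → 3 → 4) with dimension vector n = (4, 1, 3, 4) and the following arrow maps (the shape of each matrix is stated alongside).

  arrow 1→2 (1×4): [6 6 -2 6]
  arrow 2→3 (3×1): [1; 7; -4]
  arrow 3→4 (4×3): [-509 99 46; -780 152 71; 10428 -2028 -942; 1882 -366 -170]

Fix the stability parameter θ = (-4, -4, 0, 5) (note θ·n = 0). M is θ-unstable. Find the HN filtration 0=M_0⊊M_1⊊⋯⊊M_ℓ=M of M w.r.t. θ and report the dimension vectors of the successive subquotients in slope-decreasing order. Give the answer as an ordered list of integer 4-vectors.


Barcode: M ≅ I[1,1]^3, I[1,3], I[3,4]^2, I[4,4]^2. HN layers by μ_θ (3 steps, strictly decreasing):
  μ^(1)=5; μ^(2)=0; μ^(3)=-4

((0, 0, 0, 4); (0, 0, 3, 0); (4, 1, 0, 0))


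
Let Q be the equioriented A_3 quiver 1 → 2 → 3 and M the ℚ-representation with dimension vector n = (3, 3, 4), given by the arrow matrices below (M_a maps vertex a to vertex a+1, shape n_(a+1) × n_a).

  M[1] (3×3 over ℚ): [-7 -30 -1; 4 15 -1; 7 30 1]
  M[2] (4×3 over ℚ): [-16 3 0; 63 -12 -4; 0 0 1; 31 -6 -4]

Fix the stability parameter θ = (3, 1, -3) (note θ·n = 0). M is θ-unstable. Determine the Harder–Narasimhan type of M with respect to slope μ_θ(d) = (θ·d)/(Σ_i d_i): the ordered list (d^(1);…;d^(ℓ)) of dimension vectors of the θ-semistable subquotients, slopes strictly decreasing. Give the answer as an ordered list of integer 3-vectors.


Via rank(M_{q-1}∘⋯∘M_p): M ≅ I[1,1], I[1,3]^2, I[2,3], I[3,3].
μ_θ-semistable layers: μ^(1)=3; μ^(2)=1/3; μ^(3)=-1; μ^(4)=-3

((1, 0, 0); (2, 2, 2); (0, 1, 1); (0, 0, 1))


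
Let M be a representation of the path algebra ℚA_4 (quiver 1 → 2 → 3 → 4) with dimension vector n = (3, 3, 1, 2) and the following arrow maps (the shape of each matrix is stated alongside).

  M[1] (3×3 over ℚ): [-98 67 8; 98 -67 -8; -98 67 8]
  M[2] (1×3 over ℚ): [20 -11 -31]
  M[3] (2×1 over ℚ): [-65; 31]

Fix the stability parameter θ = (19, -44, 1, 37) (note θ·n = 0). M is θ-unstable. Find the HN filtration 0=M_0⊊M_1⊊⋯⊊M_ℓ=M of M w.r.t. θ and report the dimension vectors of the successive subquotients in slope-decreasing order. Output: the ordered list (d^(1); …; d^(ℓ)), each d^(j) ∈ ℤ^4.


Interval decomposition of M: I[1,1]^2, I[1,2], I[2,2], I[2,4], I[4,4].
HN type (ℓ=5): μ^(1)=37; μ^(2)=19; μ^(3)=1; μ^(4)=-25/2; μ^(5)=-44

((0, 0, 0, 2); (2, 0, 0, 0); (0, 0, 1, 0); (1, 1, 0, 0); (0, 2, 0, 0))


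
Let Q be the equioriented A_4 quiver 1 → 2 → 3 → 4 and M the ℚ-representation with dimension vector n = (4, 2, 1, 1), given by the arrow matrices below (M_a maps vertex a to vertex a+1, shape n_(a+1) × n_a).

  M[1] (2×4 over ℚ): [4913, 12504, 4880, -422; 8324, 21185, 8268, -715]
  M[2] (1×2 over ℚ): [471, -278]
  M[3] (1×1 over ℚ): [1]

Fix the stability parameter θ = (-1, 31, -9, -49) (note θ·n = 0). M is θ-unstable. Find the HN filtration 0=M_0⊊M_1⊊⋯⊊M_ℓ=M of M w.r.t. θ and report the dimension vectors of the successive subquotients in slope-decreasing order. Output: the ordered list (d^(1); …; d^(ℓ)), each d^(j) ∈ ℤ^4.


Barcode: M ≅ I[1,1]^2, I[1,2], I[1,4]. HN layers by μ_θ (3 steps, strictly decreasing):
  μ^(1)=31; μ^(2)=-1; μ^(3)=-7

((0, 1, 0, 0); (3, 0, 0, 0); (1, 1, 1, 1))


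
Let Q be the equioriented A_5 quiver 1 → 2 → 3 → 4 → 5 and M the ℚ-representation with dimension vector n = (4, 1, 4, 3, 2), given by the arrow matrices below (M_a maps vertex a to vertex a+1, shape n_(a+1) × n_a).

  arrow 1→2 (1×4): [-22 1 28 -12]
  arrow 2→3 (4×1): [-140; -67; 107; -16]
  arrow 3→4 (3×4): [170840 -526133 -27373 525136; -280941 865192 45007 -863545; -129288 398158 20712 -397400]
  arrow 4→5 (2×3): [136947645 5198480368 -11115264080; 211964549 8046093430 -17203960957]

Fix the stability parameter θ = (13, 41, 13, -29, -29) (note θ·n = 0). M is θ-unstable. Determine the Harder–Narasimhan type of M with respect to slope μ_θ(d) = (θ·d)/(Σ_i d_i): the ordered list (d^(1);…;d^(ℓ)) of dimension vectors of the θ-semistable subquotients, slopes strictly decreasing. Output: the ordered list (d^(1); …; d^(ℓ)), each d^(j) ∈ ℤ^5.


Barcode: M ≅ I[1,1]^3, I[1,4], I[3,3], I[3,5]^2. HN layers by μ_θ (3 steps, strictly decreasing):
  μ^(1)=13; μ^(2)=19/2; μ^(3)=-15

((3, 0, 1, 0, 0); (1, 1, 1, 1, 0); (0, 0, 2, 2, 2))


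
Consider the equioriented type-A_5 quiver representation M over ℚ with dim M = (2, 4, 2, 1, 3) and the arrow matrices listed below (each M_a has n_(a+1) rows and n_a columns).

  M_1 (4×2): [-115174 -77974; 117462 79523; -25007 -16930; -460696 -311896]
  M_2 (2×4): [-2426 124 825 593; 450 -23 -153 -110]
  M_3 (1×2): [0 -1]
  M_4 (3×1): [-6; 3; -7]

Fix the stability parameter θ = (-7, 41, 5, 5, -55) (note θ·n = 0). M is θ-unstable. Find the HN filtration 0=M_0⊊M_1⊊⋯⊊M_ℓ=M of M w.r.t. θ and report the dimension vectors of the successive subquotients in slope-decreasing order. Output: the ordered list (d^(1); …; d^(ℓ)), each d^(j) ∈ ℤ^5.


Via rank(M_{q-1}∘⋯∘M_p): M ≅ I[1,3], I[1,5], I[2,2]^2, I[5,5]^2.
μ_θ-semistable layers: μ^(1)=41; μ^(2)=23; μ^(3)=-1; μ^(4)=-7; μ^(5)=-55

((0, 2, 0, 0, 0); (0, 1, 1, 0, 0); (0, 1, 1, 1, 1); (2, 0, 0, 0, 0); (0, 0, 0, 0, 2))


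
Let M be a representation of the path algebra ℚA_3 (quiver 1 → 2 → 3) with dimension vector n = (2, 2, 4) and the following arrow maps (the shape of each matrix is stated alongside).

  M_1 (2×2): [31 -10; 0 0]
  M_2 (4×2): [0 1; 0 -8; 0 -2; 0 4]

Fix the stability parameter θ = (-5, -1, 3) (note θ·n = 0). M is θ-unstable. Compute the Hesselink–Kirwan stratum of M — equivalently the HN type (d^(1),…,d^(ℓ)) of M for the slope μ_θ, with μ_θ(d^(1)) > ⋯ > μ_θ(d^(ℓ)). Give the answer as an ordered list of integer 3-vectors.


Via rank(M_{q-1}∘⋯∘M_p): M ≅ I[1,1], I[1,2], I[2,3], I[3,3]^3.
μ_θ-semistable layers: μ^(1)=3; μ^(2)=-1; μ^(3)=-5

((0, 0, 4); (0, 2, 0); (2, 0, 0))


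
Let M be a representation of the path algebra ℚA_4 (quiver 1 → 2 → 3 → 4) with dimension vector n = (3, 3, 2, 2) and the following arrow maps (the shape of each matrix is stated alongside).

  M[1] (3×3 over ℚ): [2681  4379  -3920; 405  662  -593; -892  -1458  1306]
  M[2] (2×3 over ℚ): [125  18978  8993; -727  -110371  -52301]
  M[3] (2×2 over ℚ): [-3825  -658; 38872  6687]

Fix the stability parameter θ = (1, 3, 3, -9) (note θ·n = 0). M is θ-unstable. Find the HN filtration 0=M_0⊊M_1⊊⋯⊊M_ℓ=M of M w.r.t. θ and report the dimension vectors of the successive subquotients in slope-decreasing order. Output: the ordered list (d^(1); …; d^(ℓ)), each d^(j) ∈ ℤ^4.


Barcode: M ≅ I[1,2], I[1,4]^2. HN layers by μ_θ (3 steps, strictly decreasing):
  μ^(1)=3; μ^(2)=1; μ^(3)=-1/2

((0, 1, 0, 0); (1, 0, 0, 0); (2, 2, 2, 2))


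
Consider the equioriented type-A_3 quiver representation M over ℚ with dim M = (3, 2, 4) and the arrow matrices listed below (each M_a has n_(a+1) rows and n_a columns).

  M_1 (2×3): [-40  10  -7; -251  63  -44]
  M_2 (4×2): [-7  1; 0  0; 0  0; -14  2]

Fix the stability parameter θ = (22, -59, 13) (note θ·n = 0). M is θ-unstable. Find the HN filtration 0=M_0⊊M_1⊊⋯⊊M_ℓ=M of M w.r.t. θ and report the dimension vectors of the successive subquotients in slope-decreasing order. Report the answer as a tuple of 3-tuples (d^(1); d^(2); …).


Interval decomposition of M: I[1,1], I[1,2], I[1,3], I[3,3]^3.
HN type (ℓ=3): μ^(1)=22; μ^(2)=13; μ^(3)=-37/2

((1, 0, 0); (0, 0, 4); (2, 2, 0))


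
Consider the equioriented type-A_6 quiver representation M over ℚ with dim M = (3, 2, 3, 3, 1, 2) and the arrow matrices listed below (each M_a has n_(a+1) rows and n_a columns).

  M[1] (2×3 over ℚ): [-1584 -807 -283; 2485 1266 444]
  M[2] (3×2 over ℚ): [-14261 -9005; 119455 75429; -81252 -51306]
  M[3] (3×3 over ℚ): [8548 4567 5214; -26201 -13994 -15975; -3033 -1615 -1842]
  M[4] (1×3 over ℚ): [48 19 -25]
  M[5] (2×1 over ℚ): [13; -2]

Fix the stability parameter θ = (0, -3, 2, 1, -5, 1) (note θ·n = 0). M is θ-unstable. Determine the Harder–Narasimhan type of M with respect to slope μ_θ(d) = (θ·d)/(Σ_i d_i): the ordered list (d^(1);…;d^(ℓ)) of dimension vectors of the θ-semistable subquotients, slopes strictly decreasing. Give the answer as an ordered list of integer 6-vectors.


Interval decomposition of M: I[1,1], I[1,4], I[1,6], I[3,4], I[6,6].
HN type (ℓ=5): μ^(1)=3/2; μ^(2)=1; μ^(3)=0; μ^(4)=-2/3; μ^(5)=-3/2

((0, 0, 2, 2, 0, 0); (0, 0, 0, 0, 0, 2); (1, 0, 0, 0, 0, 0); (0, 0, 1, 1, 1, 0); (2, 2, 0, 0, 0, 0))


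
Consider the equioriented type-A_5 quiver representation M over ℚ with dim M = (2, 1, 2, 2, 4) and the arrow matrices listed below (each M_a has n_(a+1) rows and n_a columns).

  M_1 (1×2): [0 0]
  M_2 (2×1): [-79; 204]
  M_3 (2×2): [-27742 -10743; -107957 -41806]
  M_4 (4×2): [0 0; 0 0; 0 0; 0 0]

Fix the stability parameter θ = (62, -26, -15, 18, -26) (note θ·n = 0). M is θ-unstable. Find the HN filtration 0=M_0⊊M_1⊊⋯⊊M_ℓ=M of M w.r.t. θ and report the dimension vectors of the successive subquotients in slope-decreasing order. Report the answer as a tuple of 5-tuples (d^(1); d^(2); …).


Interval decomposition of M: I[1,1]^2, I[2,4], I[3,4], I[5,5]^4.
HN type (ℓ=4): μ^(1)=62; μ^(2)=18; μ^(3)=-15; μ^(4)=-26

((2, 0, 0, 0, 0); (0, 0, 0, 2, 0); (0, 0, 2, 0, 0); (0, 1, 0, 0, 4))


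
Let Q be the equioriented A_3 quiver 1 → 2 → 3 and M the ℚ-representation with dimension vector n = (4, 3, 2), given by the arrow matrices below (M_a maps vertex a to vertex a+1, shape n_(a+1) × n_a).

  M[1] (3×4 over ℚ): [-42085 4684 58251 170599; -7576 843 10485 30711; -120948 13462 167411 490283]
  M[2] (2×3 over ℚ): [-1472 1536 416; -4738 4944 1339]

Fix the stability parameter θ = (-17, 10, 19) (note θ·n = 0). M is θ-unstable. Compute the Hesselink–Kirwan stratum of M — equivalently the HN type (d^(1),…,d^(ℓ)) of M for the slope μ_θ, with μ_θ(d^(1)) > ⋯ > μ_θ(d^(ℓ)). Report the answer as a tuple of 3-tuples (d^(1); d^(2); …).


Via rank(M_{q-1}∘⋯∘M_p): M ≅ I[1,1], I[1,2]^2, I[1,3], I[3,3].
μ_θ-semistable layers: μ^(1)=19; μ^(2)=10; μ^(3)=-17

((0, 0, 2); (0, 3, 0); (4, 0, 0))


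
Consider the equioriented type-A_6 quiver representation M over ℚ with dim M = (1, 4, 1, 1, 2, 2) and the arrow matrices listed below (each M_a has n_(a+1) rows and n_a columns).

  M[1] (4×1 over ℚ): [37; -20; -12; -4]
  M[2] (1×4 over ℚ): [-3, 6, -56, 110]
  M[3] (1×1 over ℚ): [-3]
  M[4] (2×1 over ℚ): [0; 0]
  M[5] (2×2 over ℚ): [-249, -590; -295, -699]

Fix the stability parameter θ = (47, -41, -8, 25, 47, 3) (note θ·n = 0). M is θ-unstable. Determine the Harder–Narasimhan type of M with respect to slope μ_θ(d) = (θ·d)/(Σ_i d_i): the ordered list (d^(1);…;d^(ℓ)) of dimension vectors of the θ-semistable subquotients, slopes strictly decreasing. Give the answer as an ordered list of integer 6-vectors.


Via rank(M_{q-1}∘⋯∘M_p): M ≅ I[1,4], I[2,2]^3, I[5,6]^2.
μ_θ-semistable layers: μ^(1)=25; μ^(2)=-2/3; μ^(3)=-41

((0, 0, 0, 1, 2, 2); (1, 1, 1, 0, 0, 0); (0, 3, 0, 0, 0, 0))


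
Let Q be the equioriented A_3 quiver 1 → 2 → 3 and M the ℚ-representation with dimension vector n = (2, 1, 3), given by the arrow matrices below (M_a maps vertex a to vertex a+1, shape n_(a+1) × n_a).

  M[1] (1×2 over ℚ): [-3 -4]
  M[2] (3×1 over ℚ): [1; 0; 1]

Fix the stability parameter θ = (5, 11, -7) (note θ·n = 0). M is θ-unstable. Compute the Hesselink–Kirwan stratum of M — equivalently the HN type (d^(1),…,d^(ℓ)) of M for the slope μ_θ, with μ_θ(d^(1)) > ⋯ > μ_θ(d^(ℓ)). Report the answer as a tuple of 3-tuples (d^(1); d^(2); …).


Via rank(M_{q-1}∘⋯∘M_p): M ≅ I[1,1], I[1,3], I[3,3]^2.
μ_θ-semistable layers: μ^(1)=5; μ^(2)=3; μ^(3)=-7

((1, 0, 0); (1, 1, 1); (0, 0, 2))


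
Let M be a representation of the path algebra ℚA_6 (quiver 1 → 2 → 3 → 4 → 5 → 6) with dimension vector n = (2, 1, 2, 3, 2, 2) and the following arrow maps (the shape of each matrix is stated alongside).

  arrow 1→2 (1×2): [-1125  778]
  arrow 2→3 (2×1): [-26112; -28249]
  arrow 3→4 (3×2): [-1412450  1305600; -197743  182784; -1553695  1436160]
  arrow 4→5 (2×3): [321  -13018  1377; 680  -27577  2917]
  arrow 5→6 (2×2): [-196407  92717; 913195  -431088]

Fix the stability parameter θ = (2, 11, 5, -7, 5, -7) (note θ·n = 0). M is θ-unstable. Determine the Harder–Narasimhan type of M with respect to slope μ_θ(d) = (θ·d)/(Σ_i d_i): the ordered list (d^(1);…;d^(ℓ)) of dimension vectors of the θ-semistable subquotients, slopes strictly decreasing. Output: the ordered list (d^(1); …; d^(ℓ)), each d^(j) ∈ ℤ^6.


Via rank(M_{q-1}∘⋯∘M_p): M ≅ I[1,1], I[1,3], I[3,6], I[4,4], I[4,6].
μ_θ-semistable layers: μ^(1)=8; μ^(2)=2; μ^(3)=-1; μ^(4)=-7

((0, 1, 1, 0, 0, 0); (2, 0, 0, 0, 0, 0); (0, 0, 1, 1, 2, 2); (0, 0, 0, 2, 0, 0))


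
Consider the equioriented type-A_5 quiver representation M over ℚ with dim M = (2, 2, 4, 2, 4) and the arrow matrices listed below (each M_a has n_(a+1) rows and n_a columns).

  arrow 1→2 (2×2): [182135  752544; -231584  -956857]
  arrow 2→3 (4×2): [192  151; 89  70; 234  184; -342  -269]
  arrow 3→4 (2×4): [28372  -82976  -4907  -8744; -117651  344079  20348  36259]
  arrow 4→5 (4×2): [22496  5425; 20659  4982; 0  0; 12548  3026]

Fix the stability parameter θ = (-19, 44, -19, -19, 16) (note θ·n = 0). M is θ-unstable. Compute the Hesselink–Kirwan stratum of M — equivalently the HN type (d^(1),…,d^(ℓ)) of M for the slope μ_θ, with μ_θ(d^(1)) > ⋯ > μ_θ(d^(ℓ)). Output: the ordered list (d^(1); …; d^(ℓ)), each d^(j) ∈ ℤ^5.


Via rank(M_{q-1}∘⋯∘M_p): M ≅ I[1,3], I[1,5], I[3,3], I[3,5], I[5,5]^2.
μ_θ-semistable layers: μ^(1)=16; μ^(2)=25/2; μ^(3)=2; μ^(4)=-19

((0, 0, 0, 0, 4); (0, 1, 1, 0, 0); (0, 1, 1, 1, 0); (2, 0, 2, 1, 0))


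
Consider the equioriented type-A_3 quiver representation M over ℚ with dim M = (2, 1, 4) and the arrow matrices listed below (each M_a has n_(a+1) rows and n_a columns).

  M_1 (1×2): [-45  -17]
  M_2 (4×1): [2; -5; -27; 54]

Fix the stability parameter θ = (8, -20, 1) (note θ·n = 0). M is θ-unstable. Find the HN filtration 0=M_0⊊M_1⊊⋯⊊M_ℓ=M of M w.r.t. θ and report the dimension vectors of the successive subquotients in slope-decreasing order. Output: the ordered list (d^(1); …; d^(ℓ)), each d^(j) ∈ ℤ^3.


Interval decomposition of M: I[1,1], I[1,3], I[3,3]^3.
HN type (ℓ=3): μ^(1)=8; μ^(2)=1; μ^(3)=-6

((1, 0, 0); (0, 0, 4); (1, 1, 0))


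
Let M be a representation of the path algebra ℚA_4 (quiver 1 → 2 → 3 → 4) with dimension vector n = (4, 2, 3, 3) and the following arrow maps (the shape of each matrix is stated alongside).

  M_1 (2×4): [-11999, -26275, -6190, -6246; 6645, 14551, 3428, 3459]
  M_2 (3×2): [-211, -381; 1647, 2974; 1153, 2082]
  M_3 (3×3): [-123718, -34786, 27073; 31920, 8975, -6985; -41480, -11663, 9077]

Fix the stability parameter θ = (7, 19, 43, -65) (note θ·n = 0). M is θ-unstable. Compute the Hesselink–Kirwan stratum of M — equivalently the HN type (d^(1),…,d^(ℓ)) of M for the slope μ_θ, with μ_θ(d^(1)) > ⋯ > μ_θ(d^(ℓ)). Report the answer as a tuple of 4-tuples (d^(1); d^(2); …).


Barcode: M ≅ I[1,1]^2, I[1,3], I[1,4], I[3,4], I[4,4]. HN layers by μ_θ (6 steps, strictly decreasing):
  μ^(1)=43; μ^(2)=19; μ^(3)=7; μ^(4)=1; μ^(5)=-11; μ^(6)=-65

((0, 0, 1, 0); (0, 1, 0, 0); (3, 0, 0, 0); (1, 1, 1, 1); (0, 0, 1, 1); (0, 0, 0, 1))


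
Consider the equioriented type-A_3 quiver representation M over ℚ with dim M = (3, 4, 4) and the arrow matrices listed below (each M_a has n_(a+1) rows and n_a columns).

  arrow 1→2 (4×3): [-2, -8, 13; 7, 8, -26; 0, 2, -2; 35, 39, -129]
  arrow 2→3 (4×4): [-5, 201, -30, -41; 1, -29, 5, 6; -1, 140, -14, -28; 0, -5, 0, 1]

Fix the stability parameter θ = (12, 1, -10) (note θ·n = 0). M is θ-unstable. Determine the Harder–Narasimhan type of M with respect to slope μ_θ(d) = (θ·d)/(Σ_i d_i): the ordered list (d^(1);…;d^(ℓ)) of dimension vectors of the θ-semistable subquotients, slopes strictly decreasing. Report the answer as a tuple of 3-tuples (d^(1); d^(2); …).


Via rank(M_{q-1}∘⋯∘M_p): M ≅ I[1,3]^3, I[2,3].
μ_θ-semistable layers: μ^(1)=1; μ^(2)=-9/2

((3, 3, 3); (0, 1, 1))


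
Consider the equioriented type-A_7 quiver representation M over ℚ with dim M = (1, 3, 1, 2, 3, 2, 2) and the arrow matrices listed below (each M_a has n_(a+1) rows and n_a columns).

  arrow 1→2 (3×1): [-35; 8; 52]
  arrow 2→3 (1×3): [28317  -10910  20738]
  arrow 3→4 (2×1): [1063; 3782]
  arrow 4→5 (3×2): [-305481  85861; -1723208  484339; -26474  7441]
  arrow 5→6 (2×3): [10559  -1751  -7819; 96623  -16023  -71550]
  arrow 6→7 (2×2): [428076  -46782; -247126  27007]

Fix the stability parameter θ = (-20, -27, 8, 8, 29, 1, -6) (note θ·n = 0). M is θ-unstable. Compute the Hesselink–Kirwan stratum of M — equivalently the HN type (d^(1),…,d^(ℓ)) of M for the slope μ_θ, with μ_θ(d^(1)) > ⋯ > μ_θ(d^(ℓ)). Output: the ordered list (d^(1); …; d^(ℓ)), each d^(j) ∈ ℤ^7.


Barcode: M ≅ I[1,7], I[2,2]^2, I[4,6], I[5,5], I[7,7]. HN layers by μ_θ (6 steps, strictly decreasing):
  μ^(1)=29; μ^(2)=15; μ^(3)=8; μ^(4)=-6; μ^(5)=-47/2; μ^(6)=-27

((0, 0, 0, 0, 1, 0, 0); (0, 0, 0, 0, 1, 1, 0); (0, 0, 1, 2, 1, 1, 1); (0, 0, 0, 0, 0, 0, 1); (1, 1, 0, 0, 0, 0, 0); (0, 2, 0, 0, 0, 0, 0))


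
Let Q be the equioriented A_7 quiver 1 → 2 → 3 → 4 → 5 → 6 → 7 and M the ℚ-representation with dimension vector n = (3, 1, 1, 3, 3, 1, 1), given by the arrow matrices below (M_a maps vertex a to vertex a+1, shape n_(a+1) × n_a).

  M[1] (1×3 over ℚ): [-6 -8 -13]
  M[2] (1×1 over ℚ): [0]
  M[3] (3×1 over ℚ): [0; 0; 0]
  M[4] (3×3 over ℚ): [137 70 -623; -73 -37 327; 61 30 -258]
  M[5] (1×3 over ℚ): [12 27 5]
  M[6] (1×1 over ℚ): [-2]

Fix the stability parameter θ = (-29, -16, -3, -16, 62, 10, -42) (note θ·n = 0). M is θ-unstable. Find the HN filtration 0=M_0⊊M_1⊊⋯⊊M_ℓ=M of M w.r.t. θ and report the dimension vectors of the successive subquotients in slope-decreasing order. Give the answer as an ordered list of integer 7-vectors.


Barcode: M ≅ I[1,1]^2, I[1,2], I[3,3], I[4,5]^2, I[4,7]. HN layers by μ_θ (5 steps, strictly decreasing):
  μ^(1)=62; μ^(2)=10; μ^(3)=-3; μ^(4)=-16; μ^(5)=-29

((0, 0, 0, 0, 2, 0, 0); (0, 0, 0, 0, 1, 1, 1); (0, 0, 1, 0, 0, 0, 0); (0, 1, 0, 3, 0, 0, 0); (3, 0, 0, 0, 0, 0, 0))


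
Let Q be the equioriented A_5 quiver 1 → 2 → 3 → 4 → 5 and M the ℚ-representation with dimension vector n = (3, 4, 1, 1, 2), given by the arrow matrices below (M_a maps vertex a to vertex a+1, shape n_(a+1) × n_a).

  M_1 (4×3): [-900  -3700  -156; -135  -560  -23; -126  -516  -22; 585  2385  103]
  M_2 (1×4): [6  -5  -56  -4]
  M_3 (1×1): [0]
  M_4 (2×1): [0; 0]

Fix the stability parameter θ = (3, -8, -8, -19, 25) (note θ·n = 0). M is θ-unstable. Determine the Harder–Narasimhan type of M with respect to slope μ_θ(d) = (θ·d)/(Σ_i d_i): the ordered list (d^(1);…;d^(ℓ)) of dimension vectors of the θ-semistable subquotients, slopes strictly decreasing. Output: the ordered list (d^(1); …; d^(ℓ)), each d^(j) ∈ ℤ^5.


Interval decomposition of M: I[1,1], I[1,2], I[1,3], I[2,2]^2, I[4,4], I[5,5]^2.
HN type (ℓ=6): μ^(1)=25; μ^(2)=3; μ^(3)=-5/2; μ^(4)=-13/3; μ^(5)=-8; μ^(6)=-19

((0, 0, 0, 0, 2); (1, 0, 0, 0, 0); (1, 1, 0, 0, 0); (1, 1, 1, 0, 0); (0, 2, 0, 0, 0); (0, 0, 0, 1, 0))


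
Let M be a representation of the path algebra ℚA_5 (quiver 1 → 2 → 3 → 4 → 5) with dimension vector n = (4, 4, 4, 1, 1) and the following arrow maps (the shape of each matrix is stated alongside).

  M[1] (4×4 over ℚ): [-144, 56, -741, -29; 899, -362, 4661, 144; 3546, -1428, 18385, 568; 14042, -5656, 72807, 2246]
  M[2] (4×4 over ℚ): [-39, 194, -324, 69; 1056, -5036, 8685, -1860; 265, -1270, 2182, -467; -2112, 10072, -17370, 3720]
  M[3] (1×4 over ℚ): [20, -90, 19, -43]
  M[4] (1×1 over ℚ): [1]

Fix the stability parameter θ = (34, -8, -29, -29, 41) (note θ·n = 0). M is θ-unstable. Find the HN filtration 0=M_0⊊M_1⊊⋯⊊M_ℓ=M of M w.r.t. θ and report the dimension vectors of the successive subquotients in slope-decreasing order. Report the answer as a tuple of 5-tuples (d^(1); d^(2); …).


Via rank(M_{q-1}∘⋯∘M_p): M ≅ I[1,2]^2, I[1,3], I[1,5], I[3,3]^2.
μ_θ-semistable layers: μ^(1)=41; μ^(2)=13; μ^(3)=-1; μ^(4)=-8; μ^(5)=-29

((0, 0, 0, 0, 1); (2, 2, 0, 0, 0); (1, 1, 1, 0, 0); (1, 1, 1, 1, 0); (0, 0, 2, 0, 0))


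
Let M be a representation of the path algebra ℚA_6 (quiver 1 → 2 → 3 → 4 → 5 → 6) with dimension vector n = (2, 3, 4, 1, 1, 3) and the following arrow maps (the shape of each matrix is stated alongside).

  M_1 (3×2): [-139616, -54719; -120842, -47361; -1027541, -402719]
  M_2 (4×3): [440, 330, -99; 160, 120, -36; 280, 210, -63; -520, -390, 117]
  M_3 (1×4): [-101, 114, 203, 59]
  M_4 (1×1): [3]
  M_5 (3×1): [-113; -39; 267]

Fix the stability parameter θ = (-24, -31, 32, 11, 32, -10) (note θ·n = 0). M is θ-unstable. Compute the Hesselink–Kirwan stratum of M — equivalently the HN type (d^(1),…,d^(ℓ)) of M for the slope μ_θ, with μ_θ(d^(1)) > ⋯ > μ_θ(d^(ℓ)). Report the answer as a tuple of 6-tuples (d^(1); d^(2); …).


Interval decomposition of M: I[1,2], I[1,6], I[2,2], I[3,3]^3, I[6,6]^2.
HN type (ℓ=5): μ^(1)=32; μ^(2)=65/4; μ^(3)=-10; μ^(4)=-55/2; μ^(5)=-31

((0, 0, 3, 0, 0, 0); (0, 0, 1, 1, 1, 1); (0, 0, 0, 0, 0, 2); (2, 2, 0, 0, 0, 0); (0, 1, 0, 0, 0, 0))


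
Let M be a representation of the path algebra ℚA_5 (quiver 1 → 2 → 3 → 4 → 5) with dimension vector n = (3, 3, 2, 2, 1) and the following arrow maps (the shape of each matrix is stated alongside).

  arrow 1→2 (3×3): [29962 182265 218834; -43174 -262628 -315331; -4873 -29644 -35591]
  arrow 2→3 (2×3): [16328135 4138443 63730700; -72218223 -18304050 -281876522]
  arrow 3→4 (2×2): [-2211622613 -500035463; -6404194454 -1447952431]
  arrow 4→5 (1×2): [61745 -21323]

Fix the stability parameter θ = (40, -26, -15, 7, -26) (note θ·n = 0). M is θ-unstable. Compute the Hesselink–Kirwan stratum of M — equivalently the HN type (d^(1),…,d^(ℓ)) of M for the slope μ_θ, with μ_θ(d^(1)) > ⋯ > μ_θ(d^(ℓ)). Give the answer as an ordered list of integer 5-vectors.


Barcode: M ≅ I[1,2], I[1,4], I[1,5]. HN layers by μ_θ (3 steps, strictly decreasing):
  μ^(1)=7; μ^(2)=-1/3; μ^(3)=-4

((1, 1, 0, 1, 0); (1, 1, 1, 0, 0); (1, 1, 1, 1, 1))


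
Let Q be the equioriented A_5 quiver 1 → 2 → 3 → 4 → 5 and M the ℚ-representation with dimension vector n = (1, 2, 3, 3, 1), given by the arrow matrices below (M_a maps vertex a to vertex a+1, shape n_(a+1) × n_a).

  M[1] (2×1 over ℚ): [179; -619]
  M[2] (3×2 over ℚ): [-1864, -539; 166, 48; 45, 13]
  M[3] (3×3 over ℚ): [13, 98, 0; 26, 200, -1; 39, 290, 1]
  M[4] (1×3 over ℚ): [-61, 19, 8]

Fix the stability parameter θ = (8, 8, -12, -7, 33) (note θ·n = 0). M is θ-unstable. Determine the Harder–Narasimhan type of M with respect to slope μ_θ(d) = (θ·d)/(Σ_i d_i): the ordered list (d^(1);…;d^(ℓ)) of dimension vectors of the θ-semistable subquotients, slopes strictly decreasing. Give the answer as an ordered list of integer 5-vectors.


Barcode: M ≅ I[1,5], I[2,4], I[3,3], I[4,4]. HN layers by μ_θ (5 steps, strictly decreasing):
  μ^(1)=33; μ^(2)=-3/4; μ^(3)=-11/3; μ^(4)=-7; μ^(5)=-12

((0, 0, 0, 0, 1); (1, 1, 1, 1, 0); (0, 1, 1, 1, 0); (0, 0, 0, 1, 0); (0, 0, 1, 0, 0))


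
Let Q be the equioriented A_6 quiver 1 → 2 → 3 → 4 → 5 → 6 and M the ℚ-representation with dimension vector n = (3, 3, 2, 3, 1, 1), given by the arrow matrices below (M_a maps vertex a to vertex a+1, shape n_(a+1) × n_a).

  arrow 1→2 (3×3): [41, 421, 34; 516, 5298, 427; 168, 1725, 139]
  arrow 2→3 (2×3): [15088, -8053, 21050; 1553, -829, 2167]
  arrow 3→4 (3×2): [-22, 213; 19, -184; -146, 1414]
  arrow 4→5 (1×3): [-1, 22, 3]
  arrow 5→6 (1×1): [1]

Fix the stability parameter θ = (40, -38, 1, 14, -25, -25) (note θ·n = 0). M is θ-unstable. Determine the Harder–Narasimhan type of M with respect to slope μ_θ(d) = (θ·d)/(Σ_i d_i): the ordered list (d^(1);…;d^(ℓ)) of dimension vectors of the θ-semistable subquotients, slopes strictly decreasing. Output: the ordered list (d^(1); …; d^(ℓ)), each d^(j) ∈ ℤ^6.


Interval decomposition of M: I[1,2], I[1,4], I[1,6], I[4,4].
HN type (ℓ=3): μ^(1)=14; μ^(2)=1; μ^(3)=-11/2

((0, 0, 0, 2, 0, 0); (2, 2, 1, 0, 0, 0); (1, 1, 1, 1, 1, 1))


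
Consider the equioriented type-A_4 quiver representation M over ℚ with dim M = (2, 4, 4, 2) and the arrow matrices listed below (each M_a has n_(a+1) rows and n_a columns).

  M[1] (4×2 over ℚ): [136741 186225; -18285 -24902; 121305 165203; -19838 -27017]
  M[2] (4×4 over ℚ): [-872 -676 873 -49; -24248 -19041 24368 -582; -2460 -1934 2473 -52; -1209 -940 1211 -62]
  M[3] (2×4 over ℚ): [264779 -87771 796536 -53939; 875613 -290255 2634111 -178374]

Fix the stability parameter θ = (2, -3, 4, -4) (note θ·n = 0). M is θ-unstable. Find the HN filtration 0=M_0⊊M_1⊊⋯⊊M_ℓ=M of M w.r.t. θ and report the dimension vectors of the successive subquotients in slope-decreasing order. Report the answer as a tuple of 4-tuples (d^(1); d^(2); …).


Via rank(M_{q-1}∘⋯∘M_p): M ≅ I[1,4]^2, I[2,3]^2.
μ_θ-semistable layers: μ^(1)=4; μ^(2)=0; μ^(3)=-1/2; μ^(4)=-3

((0, 0, 2, 0); (0, 0, 2, 2); (2, 2, 0, 0); (0, 2, 0, 0))


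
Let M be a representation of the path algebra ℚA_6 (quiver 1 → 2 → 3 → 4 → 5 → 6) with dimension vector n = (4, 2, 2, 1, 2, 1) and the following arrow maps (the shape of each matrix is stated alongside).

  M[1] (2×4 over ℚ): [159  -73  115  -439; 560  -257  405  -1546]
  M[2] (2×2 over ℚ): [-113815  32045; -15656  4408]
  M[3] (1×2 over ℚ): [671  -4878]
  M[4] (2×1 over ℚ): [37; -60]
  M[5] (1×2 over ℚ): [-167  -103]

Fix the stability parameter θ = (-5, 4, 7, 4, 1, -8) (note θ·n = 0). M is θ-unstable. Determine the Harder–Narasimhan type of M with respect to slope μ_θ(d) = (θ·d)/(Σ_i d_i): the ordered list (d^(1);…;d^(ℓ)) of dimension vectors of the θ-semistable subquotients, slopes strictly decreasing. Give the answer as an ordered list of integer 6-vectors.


Via rank(M_{q-1}∘⋯∘M_p): M ≅ I[1,1]^2, I[1,2], I[1,6], I[3,3], I[5,5].
μ_θ-semistable layers: μ^(1)=7; μ^(2)=4; μ^(3)=8/5; μ^(4)=1; μ^(5)=-5

((0, 0, 1, 0, 0, 0); (0, 1, 0, 0, 0, 0); (0, 1, 1, 1, 1, 1); (0, 0, 0, 0, 1, 0); (4, 0, 0, 0, 0, 0))


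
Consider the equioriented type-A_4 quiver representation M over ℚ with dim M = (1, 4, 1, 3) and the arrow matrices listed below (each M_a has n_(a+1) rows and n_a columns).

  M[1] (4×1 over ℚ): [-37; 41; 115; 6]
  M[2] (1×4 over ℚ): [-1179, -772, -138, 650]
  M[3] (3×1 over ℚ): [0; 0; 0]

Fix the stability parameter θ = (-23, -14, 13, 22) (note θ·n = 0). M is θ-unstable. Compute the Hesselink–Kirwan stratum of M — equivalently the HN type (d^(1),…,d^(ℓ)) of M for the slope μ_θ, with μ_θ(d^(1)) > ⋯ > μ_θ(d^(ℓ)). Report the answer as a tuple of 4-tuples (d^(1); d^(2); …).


Interval decomposition of M: I[1,3], I[2,2]^3, I[4,4]^3.
HN type (ℓ=4): μ^(1)=22; μ^(2)=13; μ^(3)=-14; μ^(4)=-23

((0, 0, 0, 3); (0, 0, 1, 0); (0, 4, 0, 0); (1, 0, 0, 0))


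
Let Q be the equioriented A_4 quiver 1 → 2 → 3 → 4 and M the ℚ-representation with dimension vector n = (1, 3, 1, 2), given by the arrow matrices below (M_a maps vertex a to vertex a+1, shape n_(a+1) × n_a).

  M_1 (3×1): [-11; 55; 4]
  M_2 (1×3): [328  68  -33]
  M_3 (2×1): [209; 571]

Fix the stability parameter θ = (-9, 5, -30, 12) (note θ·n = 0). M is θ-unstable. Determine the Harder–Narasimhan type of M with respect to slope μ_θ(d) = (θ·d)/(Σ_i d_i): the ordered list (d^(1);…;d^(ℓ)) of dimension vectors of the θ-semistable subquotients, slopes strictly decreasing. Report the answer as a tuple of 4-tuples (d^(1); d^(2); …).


Interval decomposition of M: I[1,2], I[2,2], I[2,4], I[4,4].
HN type (ℓ=4): μ^(1)=12; μ^(2)=5; μ^(3)=-9; μ^(4)=-25/2

((0, 0, 0, 2); (0, 2, 0, 0); (1, 0, 0, 0); (0, 1, 1, 0))


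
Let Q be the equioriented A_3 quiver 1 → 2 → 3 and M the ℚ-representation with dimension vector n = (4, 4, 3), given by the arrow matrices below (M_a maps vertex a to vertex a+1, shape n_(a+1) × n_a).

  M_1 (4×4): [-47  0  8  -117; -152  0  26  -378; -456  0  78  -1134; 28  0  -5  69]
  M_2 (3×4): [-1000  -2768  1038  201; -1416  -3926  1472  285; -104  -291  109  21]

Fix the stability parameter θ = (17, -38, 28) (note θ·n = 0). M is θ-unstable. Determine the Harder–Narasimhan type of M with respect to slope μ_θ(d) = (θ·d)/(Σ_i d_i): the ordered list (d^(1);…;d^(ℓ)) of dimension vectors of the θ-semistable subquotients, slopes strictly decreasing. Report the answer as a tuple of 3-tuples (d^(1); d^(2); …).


Via rank(M_{q-1}∘⋯∘M_p): M ≅ I[1,1]^2, I[1,2], I[1,3], I[2,3]^2.
μ_θ-semistable layers: μ^(1)=28; μ^(2)=17; μ^(3)=-21/2; μ^(4)=-38

((0, 0, 3); (2, 0, 0); (2, 2, 0); (0, 2, 0))


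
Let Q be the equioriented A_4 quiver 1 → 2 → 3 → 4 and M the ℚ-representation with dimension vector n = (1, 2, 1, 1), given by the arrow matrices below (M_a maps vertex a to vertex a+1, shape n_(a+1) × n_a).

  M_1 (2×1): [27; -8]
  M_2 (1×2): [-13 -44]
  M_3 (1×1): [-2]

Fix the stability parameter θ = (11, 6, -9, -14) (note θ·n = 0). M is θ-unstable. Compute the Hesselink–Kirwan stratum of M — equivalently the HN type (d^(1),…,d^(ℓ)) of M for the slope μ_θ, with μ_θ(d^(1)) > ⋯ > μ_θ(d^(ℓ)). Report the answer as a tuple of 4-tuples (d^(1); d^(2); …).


Barcode: M ≅ I[1,4], I[2,2]. HN layers by μ_θ (2 steps, strictly decreasing):
  μ^(1)=6; μ^(2)=-3/2

((0, 1, 0, 0); (1, 1, 1, 1))


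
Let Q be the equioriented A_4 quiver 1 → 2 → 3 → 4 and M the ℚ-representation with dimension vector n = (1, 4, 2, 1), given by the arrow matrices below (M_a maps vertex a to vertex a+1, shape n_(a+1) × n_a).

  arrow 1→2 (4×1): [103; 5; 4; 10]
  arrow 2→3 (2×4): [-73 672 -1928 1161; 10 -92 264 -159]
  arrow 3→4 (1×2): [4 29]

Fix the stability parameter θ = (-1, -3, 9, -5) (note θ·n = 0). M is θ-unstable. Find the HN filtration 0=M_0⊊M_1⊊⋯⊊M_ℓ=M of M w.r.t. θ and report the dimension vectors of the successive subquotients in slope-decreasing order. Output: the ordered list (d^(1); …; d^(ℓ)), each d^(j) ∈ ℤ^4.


Via rank(M_{q-1}∘⋯∘M_p): M ≅ I[1,3], I[2,2]^2, I[2,4].
μ_θ-semistable layers: μ^(1)=9; μ^(2)=2; μ^(3)=-2; μ^(4)=-3

((0, 0, 1, 0); (0, 0, 1, 1); (1, 1, 0, 0); (0, 3, 0, 0))


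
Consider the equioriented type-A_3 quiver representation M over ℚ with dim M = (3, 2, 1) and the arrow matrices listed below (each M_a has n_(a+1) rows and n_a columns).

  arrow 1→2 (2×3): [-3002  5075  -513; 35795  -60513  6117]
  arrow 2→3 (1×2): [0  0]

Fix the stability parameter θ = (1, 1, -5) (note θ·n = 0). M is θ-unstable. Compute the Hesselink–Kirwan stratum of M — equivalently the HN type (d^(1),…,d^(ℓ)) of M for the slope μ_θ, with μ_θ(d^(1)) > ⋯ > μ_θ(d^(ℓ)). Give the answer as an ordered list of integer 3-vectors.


Interval decomposition of M: I[1,1], I[1,2]^2, I[3,3].
HN type (ℓ=2): μ^(1)=1; μ^(2)=-5

((3, 2, 0); (0, 0, 1))


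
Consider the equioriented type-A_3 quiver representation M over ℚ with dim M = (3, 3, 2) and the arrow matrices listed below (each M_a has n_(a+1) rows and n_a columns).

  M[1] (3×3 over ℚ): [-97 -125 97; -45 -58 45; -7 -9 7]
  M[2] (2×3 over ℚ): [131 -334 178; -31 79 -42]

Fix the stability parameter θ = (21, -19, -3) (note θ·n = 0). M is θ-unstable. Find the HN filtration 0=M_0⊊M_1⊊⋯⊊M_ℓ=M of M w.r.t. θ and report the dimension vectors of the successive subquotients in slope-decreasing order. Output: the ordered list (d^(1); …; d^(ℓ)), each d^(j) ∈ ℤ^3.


Via rank(M_{q-1}∘⋯∘M_p): M ≅ I[1,1], I[1,3]^2, I[2,2].
μ_θ-semistable layers: μ^(1)=21; μ^(2)=-1/3; μ^(3)=-19

((1, 0, 0); (2, 2, 2); (0, 1, 0))


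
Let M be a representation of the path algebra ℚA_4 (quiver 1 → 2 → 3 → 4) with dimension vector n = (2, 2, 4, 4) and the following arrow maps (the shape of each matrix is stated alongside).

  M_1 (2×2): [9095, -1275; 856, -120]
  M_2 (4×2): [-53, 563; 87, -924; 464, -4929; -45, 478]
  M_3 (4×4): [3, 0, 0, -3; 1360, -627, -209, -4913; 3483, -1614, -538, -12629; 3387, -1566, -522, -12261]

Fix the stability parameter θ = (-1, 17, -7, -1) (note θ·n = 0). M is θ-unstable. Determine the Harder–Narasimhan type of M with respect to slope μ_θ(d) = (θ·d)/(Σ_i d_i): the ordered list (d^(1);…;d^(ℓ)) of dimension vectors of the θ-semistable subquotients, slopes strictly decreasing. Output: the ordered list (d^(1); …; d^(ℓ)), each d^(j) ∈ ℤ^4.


Barcode: M ≅ I[1,1], I[1,3], I[2,4], I[3,3], I[3,4], I[4,4]^2. HN layers by μ_θ (4 steps, strictly decreasing):
  μ^(1)=5; μ^(2)=3; μ^(3)=-1; μ^(4)=-7

((0, 1, 1, 0); (0, 1, 1, 1); (2, 0, 0, 3); (0, 0, 2, 0))


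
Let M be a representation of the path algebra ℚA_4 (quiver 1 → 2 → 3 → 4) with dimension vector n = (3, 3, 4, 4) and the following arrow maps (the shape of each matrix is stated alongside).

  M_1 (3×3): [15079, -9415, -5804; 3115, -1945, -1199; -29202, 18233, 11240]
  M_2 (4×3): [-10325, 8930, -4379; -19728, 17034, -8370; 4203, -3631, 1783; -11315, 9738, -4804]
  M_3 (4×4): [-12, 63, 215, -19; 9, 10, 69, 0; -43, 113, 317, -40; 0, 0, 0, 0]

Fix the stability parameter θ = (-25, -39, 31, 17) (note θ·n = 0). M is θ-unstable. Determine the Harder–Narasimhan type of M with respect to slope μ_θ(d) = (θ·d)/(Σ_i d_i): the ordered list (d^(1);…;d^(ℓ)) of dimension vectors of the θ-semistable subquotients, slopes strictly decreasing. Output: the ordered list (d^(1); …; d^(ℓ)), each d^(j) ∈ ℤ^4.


Interval decomposition of M: I[1,3], I[1,4]^2, I[3,4], I[4,4].
HN type (ℓ=4): μ^(1)=31; μ^(2)=24; μ^(3)=17; μ^(4)=-32

((0, 0, 1, 0); (0, 0, 3, 3); (0, 0, 0, 1); (3, 3, 0, 0))


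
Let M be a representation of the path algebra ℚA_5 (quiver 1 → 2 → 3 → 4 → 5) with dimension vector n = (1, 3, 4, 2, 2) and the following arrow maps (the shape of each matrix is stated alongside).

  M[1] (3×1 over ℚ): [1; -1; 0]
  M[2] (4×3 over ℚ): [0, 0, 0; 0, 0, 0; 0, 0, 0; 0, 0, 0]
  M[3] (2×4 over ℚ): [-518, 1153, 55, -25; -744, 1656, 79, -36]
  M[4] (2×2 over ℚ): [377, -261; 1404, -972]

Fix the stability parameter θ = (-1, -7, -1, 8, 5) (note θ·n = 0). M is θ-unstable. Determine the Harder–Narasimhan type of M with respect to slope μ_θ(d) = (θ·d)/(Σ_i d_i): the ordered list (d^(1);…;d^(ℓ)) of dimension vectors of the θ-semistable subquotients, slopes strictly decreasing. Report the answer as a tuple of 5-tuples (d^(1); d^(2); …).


Interval decomposition of M: I[1,2], I[2,2]^2, I[3,3]^2, I[3,4], I[3,5], I[5,5].
HN type (ℓ=6): μ^(1)=8; μ^(2)=13/2; μ^(3)=5; μ^(4)=-1; μ^(5)=-4; μ^(6)=-7

((0, 0, 0, 1, 0); (0, 0, 0, 1, 1); (0, 0, 0, 0, 1); (0, 0, 4, 0, 0); (1, 1, 0, 0, 0); (0, 2, 0, 0, 0))


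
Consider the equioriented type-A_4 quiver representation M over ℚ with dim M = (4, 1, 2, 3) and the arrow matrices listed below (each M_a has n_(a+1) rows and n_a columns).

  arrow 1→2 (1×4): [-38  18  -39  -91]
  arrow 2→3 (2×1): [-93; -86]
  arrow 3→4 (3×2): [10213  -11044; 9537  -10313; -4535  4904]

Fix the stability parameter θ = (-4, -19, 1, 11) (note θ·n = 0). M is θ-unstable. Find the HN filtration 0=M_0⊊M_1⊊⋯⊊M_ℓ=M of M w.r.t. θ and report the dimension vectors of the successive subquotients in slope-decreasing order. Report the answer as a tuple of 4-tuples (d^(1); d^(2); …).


Interval decomposition of M: I[1,1]^3, I[1,4], I[3,4], I[4,4].
HN type (ℓ=4): μ^(1)=11; μ^(2)=1; μ^(3)=-4; μ^(4)=-23/2

((0, 0, 0, 3); (0, 0, 2, 0); (3, 0, 0, 0); (1, 1, 0, 0))
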